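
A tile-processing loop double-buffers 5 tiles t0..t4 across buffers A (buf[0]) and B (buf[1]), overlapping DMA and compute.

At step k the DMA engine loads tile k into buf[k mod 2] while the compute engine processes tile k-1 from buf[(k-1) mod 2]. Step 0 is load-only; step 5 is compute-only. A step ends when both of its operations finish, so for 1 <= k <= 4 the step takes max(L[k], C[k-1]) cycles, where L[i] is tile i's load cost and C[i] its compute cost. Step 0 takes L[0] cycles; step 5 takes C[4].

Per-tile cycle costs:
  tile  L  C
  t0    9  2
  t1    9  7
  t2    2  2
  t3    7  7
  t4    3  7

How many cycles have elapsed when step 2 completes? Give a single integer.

k=0 load=t0/9c comp=- wait=9 total=9
k=1 load=t1/9c comp=t0/2c wait=9 total=18
k=2 load=t2/2c comp=t1/7c wait=7 total=25
k=3 load=t3/7c comp=t2/2c wait=7 total=32
k=4 load=t4/3c comp=t3/7c wait=7 total=39
k=5 load=- comp=t4/7c wait=7 total=46

end_cycle[2] = 25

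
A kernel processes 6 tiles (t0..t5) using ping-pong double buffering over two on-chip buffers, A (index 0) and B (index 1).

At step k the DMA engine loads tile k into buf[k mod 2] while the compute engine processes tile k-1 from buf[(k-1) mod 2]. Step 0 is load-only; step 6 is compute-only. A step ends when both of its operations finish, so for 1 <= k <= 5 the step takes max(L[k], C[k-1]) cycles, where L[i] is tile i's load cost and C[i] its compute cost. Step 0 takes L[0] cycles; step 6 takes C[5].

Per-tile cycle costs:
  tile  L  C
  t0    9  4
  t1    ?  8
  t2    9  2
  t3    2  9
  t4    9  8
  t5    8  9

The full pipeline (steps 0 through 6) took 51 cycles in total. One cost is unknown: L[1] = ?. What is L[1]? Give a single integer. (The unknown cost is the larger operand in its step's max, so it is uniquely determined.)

L[1] = 5

step 0 = dur = L[0]=9 = 9
step 1 = dur = max(L[1]=?, C[0]=4) = L[1]  (unknown; binding)
step 2 = dur = max(L[2]=9, C[1]=8) = 9
step 3 = dur = max(L[3]=2, C[2]=2) = 2
step 4 = dur = max(L[4]=9, C[3]=9) = 9
step 5 = dur = max(L[5]=8, C[4]=8) = 8
step 6 = dur = C[5]=9 = 9
sum of known step durations = 46
dur[1] = total - known = 51 - 46 = 5
L[1] is the binding max in step 1, so L[1] = dur[1] = 5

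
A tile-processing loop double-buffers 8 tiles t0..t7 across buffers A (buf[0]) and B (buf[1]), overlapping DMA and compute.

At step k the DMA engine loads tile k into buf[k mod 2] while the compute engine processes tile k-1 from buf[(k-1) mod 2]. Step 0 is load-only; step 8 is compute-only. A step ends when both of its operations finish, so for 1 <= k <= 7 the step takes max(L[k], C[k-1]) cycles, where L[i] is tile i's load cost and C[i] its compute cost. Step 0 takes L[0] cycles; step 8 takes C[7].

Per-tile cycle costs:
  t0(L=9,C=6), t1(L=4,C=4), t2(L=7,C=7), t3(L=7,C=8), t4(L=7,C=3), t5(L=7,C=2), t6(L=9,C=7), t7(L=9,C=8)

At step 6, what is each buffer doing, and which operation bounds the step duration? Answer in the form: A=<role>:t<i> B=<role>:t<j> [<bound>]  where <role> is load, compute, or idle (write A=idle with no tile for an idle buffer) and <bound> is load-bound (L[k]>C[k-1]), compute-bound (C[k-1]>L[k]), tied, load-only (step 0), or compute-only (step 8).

  0. 9=9c; end=9; A:t0 B:-
  1. max(4,6)=6c; end=15; A:t0 B:t1
  2. max(7,4)=7c; end=22; A:t2 B:t1
  3. max(7,7)=7c; end=29; A:t2 B:t3
  4. max(7,8)=8c; end=37; A:t4 B:t3
  5. max(7,3)=7c; end=44; A:t4 B:t5
  6. max(9,2)=9c; end=53; A:t6 B:t5
  7. max(9,7)=9c; end=62; A:t6 B:t7
  8. 8=8c; end=70; A:t6 B:t7

step 6: A=load:t6 B=compute:t5 [load-bound]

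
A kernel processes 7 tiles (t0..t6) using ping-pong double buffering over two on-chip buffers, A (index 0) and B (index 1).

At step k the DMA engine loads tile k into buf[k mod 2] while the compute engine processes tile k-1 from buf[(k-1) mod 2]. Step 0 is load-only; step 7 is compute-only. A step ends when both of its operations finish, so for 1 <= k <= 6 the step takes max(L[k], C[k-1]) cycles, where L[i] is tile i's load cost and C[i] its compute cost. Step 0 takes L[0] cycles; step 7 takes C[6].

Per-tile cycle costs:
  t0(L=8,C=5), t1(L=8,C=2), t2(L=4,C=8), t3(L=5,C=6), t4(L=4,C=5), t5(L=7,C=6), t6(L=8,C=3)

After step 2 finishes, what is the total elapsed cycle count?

end_cycle[2] = 20

  0. 8=8c; end=8; A:t0 B:-
  1. max(8,5)=8c; end=16; A:t0 B:t1
  2. max(4,2)=4c; end=20; A:t2 B:t1
  3. max(5,8)=8c; end=28; A:t2 B:t3
  4. max(4,6)=6c; end=34; A:t4 B:t3
  5. max(7,5)=7c; end=41; A:t4 B:t5
  6. max(8,6)=8c; end=49; A:t6 B:t5
  7. 3=3c; end=52; A:t6 B:t5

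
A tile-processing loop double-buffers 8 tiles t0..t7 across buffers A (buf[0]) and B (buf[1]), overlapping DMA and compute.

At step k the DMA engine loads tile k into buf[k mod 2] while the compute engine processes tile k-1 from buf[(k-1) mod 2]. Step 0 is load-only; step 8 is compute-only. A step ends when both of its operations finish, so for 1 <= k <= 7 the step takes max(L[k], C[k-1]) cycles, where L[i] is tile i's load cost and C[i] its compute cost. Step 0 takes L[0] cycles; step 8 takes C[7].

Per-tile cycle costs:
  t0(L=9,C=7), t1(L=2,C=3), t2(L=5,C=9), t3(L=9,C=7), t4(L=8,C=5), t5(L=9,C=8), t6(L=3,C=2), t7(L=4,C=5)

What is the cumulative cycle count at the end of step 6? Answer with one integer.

end_cycle[6] = 55

[0] DMA t0→A (9c) ∥ CU idle ⇒ 9c, clock 9
[1] DMA t1→B (2c) ∥ CU A:t0 (7c) ⇒ 7c, clock 16
[2] DMA t2→A (5c) ∥ CU B:t1 (3c) ⇒ 5c, clock 21
[3] DMA t3→B (9c) ∥ CU A:t2 (9c) ⇒ 9c, clock 30
[4] DMA t4→A (8c) ∥ CU B:t3 (7c) ⇒ 8c, clock 38
[5] DMA t5→B (9c) ∥ CU A:t4 (5c) ⇒ 9c, clock 47
[6] DMA t6→A (3c) ∥ CU B:t5 (8c) ⇒ 8c, clock 55
[7] DMA t7→B (4c) ∥ CU A:t6 (2c) ⇒ 4c, clock 59
[8] DMA idle ∥ CU B:t7 (5c) ⇒ 5c, clock 64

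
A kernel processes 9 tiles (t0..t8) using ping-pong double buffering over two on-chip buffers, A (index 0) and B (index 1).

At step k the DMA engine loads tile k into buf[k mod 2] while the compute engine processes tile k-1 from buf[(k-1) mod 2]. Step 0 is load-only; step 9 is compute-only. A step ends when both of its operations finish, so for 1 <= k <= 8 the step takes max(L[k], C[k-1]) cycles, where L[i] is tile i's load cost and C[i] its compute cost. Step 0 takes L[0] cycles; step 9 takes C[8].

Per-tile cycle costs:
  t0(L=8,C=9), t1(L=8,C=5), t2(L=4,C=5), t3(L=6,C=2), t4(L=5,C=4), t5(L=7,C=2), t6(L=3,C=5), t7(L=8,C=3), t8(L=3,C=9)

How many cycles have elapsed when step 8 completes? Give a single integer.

end_cycle[8] = 54

[0] DMA t0→A (8c) ∥ CU idle ⇒ 8c, clock 8
[1] DMA t1→B (8c) ∥ CU A:t0 (9c) ⇒ 9c, clock 17
[2] DMA t2→A (4c) ∥ CU B:t1 (5c) ⇒ 5c, clock 22
[3] DMA t3→B (6c) ∥ CU A:t2 (5c) ⇒ 6c, clock 28
[4] DMA t4→A (5c) ∥ CU B:t3 (2c) ⇒ 5c, clock 33
[5] DMA t5→B (7c) ∥ CU A:t4 (4c) ⇒ 7c, clock 40
[6] DMA t6→A (3c) ∥ CU B:t5 (2c) ⇒ 3c, clock 43
[7] DMA t7→B (8c) ∥ CU A:t6 (5c) ⇒ 8c, clock 51
[8] DMA t8→A (3c) ∥ CU B:t7 (3c) ⇒ 3c, clock 54
[9] DMA idle ∥ CU A:t8 (9c) ⇒ 9c, clock 63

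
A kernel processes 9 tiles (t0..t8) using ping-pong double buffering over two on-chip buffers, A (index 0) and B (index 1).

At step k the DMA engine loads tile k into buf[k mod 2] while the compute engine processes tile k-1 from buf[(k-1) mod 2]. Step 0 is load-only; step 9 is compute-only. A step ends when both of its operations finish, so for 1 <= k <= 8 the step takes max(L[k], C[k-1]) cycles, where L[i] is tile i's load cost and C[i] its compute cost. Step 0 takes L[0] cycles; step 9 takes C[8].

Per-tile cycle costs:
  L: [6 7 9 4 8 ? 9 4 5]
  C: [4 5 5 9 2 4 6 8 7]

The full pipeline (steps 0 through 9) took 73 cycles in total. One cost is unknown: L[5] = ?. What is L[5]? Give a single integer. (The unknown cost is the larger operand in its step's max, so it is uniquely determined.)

step 0 | dur = L[0]=6 = 6
step 1 | dur = max(L[1]=7, C[0]=4) = 7
step 2 | dur = max(L[2]=9, C[1]=5) = 9
step 3 | dur = max(L[3]=4, C[2]=5) = 5
step 4 | dur = max(L[4]=8, C[3]=9) = 9
step 5 | dur = max(L[5]=?, C[4]=2) = L[5]  (unknown; binding)
step 6 | dur = max(L[6]=9, C[5]=4) = 9
step 7 | dur = max(L[7]=4, C[6]=6) = 6
step 8 | dur = max(L[8]=5, C[7]=8) = 8
step 9 | dur = C[8]=7 = 7
sum of known step durations = 66
dur[5] = total - known = 73 - 66 = 7
L[5] is the binding max in step 5, so L[5] = dur[5] = 7

L[5] = 7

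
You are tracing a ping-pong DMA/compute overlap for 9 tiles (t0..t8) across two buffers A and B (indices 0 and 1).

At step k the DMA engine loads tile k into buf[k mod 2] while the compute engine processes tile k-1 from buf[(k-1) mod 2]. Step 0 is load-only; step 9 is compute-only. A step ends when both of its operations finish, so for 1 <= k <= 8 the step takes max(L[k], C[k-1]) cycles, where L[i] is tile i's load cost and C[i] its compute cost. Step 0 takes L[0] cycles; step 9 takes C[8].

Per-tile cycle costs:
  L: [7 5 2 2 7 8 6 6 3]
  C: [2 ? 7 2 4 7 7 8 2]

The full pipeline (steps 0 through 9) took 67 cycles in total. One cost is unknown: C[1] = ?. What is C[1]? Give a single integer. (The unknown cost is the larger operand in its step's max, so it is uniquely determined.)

step 0 | dur = L[0]=7 = 7
step 1 | dur = max(L[1]=5, C[0]=2) = 5
step 2 | dur = max(L[2]=2, C[1]=?) = C[1]  (unknown; binding)
step 3 | dur = max(L[3]=2, C[2]=7) = 7
step 4 | dur = max(L[4]=7, C[3]=2) = 7
step 5 | dur = max(L[5]=8, C[4]=4) = 8
step 6 | dur = max(L[6]=6, C[5]=7) = 7
step 7 | dur = max(L[7]=6, C[6]=7) = 7
step 8 | dur = max(L[8]=3, C[7]=8) = 8
step 9 | dur = C[8]=2 = 2
sum of known step durations = 58
dur[2] = total - known = 67 - 58 = 9
C[1] is the binding max in step 2, so C[1] = dur[2] = 9

C[1] = 9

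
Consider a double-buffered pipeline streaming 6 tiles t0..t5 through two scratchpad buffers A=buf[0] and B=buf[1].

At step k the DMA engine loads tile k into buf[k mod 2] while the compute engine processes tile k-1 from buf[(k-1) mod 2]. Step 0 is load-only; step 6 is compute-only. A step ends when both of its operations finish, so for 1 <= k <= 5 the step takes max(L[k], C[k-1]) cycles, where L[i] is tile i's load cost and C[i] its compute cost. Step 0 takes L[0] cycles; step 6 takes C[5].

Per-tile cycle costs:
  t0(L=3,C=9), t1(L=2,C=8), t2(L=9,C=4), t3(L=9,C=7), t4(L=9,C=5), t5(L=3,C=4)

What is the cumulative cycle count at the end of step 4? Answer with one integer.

[0] DMA t0→A (3c) ∥ CU idle ⇒ 3c, clock 3
[1] DMA t1→B (2c) ∥ CU A:t0 (9c) ⇒ 9c, clock 12
[2] DMA t2→A (9c) ∥ CU B:t1 (8c) ⇒ 9c, clock 21
[3] DMA t3→B (9c) ∥ CU A:t2 (4c) ⇒ 9c, clock 30
[4] DMA t4→A (9c) ∥ CU B:t3 (7c) ⇒ 9c, clock 39
[5] DMA t5→B (3c) ∥ CU A:t4 (5c) ⇒ 5c, clock 44
[6] DMA idle ∥ CU B:t5 (4c) ⇒ 4c, clock 48

end_cycle[4] = 39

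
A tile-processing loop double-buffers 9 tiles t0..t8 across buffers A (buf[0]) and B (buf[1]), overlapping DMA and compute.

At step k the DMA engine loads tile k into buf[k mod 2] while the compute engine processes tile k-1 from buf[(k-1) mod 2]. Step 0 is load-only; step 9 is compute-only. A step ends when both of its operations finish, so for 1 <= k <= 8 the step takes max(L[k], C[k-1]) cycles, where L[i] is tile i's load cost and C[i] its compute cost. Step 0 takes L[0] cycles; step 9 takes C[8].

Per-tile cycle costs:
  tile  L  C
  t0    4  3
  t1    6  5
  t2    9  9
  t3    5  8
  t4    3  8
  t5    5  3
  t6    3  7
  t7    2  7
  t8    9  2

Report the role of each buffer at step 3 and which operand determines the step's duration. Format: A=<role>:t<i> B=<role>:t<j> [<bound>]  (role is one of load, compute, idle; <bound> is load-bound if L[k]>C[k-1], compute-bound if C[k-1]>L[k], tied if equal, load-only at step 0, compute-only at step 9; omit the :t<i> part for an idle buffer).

step 3: A=compute:t2 B=load:t3 [compute-bound]

step 0: L[0]=4 → dur=4, Σ=4 | A=load:t0 B=idle [load-only]
step 1: L[1]=6 C[0]=3 → dur=6, Σ=10 | A=compute:t0 B=load:t1 [load-bound]
step 2: L[2]=9 C[1]=5 → dur=9, Σ=19 | A=load:t2 B=compute:t1 [load-bound]
step 3: L[3]=5 C[2]=9 → dur=9, Σ=28 | A=compute:t2 B=load:t3 [compute-bound]
step 4: L[4]=3 C[3]=8 → dur=8, Σ=36 | A=load:t4 B=compute:t3 [compute-bound]
step 5: L[5]=5 C[4]=8 → dur=8, Σ=44 | A=compute:t4 B=load:t5 [compute-bound]
step 6: L[6]=3 C[5]=3 → dur=3, Σ=47 | A=load:t6 B=compute:t5 [tied]
step 7: L[7]=2 C[6]=7 → dur=7, Σ=54 | A=compute:t6 B=load:t7 [compute-bound]
step 8: L[8]=9 C[7]=7 → dur=9, Σ=63 | A=load:t8 B=compute:t7 [load-bound]
step 9: C[8]=2 → dur=2, Σ=65 | A=compute:t8 B=idle [compute-only]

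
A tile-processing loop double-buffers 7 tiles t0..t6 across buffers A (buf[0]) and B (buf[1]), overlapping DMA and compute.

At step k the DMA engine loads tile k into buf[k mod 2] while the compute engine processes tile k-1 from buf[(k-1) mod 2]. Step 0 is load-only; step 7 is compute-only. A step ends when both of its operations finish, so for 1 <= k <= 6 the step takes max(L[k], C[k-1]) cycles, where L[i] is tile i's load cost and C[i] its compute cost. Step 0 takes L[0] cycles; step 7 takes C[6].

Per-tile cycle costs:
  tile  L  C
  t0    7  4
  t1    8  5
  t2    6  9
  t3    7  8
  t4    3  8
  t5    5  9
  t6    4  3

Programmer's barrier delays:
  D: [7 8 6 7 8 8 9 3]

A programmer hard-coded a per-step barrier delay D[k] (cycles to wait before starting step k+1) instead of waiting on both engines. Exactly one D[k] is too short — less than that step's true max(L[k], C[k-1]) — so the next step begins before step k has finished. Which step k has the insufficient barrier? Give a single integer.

k=0 barrier L[0]=7→7c, D[0]=7 ok
k=1 barrier max(L[1]=8,C[0]=4)→8c, D[1]=8 ok
k=2 barrier max(L[2]=6,C[1]=5)→6c, D[2]=6 ok
k=3 barrier max(L[3]=7,C[2]=9)→9c, D[3]=7 SHORT
k=4 barrier max(L[4]=3,C[3]=8)→8c, D[4]=8 ok
k=5 barrier max(L[5]=5,C[4]=8)→8c, D[5]=8 ok
k=6 barrier max(L[6]=4,C[5]=9)→9c, D[6]=9 ok
k=7 barrier C[6]=3→3c, D[7]=3 ok

hazard at step 3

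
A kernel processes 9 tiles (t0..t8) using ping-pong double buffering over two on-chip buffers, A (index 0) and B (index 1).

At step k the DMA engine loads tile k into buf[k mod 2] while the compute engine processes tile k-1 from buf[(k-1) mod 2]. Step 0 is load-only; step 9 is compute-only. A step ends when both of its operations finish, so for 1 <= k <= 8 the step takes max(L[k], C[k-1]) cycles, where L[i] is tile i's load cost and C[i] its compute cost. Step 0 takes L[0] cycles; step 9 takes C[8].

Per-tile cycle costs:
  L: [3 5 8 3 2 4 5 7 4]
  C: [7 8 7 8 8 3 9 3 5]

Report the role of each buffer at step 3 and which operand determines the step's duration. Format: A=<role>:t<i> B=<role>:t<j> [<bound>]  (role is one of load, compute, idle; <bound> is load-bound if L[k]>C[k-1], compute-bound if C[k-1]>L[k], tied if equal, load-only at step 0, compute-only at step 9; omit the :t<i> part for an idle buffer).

step 0: L[0]=3 → dur=3, Σ=3 | A=load:t0 B=idle [load-only]
step 1: L[1]=5 C[0]=7 → dur=7, Σ=10 | A=compute:t0 B=load:t1 [compute-bound]
step 2: L[2]=8 C[1]=8 → dur=8, Σ=18 | A=load:t2 B=compute:t1 [tied]
step 3: L[3]=3 C[2]=7 → dur=7, Σ=25 | A=compute:t2 B=load:t3 [compute-bound]
step 4: L[4]=2 C[3]=8 → dur=8, Σ=33 | A=load:t4 B=compute:t3 [compute-bound]
step 5: L[5]=4 C[4]=8 → dur=8, Σ=41 | A=compute:t4 B=load:t5 [compute-bound]
step 6: L[6]=5 C[5]=3 → dur=5, Σ=46 | A=load:t6 B=compute:t5 [load-bound]
step 7: L[7]=7 C[6]=9 → dur=9, Σ=55 | A=compute:t6 B=load:t7 [compute-bound]
step 8: L[8]=4 C[7]=3 → dur=4, Σ=59 | A=load:t8 B=compute:t7 [load-bound]
step 9: C[8]=5 → dur=5, Σ=64 | A=compute:t8 B=idle [compute-only]

step 3: A=compute:t2 B=load:t3 [compute-bound]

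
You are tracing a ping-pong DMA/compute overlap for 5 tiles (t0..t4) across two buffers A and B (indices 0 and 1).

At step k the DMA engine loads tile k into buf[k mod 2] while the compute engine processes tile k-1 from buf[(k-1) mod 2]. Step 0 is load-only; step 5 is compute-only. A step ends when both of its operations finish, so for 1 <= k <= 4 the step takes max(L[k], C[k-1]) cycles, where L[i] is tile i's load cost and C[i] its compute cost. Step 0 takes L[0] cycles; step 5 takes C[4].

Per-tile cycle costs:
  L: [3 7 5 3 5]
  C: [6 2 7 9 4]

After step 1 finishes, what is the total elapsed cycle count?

end_cycle[1] = 10

  0. 3=3c; end=3; A:t0 B:-
  1. max(7,6)=7c; end=10; A:t0 B:t1
  2. max(5,2)=5c; end=15; A:t2 B:t1
  3. max(3,7)=7c; end=22; A:t2 B:t3
  4. max(5,9)=9c; end=31; A:t4 B:t3
  5. 4=4c; end=35; A:t4 B:t3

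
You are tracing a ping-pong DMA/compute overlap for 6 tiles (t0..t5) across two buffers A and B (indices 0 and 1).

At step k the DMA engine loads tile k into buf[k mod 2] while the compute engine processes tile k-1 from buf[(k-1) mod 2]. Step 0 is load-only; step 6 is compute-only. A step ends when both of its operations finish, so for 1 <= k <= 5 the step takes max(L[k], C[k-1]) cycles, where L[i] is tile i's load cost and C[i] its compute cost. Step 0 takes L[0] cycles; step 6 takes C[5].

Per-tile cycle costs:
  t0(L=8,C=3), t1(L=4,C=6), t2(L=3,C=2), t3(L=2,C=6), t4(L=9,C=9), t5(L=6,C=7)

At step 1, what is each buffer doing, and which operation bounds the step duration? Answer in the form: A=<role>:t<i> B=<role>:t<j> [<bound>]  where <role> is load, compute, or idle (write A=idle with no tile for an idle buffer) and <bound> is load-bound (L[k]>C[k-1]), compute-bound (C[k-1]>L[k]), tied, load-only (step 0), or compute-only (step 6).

  0. 8=8c; end=8; A:t0 B:-
  1. max(4,3)=4c; end=12; A:t0 B:t1
  2. max(3,6)=6c; end=18; A:t2 B:t1
  3. max(2,2)=2c; end=20; A:t2 B:t3
  4. max(9,6)=9c; end=29; A:t4 B:t3
  5. max(6,9)=9c; end=38; A:t4 B:t5
  6. 7=7c; end=45; A:t4 B:t5

step 1: A=compute:t0 B=load:t1 [load-bound]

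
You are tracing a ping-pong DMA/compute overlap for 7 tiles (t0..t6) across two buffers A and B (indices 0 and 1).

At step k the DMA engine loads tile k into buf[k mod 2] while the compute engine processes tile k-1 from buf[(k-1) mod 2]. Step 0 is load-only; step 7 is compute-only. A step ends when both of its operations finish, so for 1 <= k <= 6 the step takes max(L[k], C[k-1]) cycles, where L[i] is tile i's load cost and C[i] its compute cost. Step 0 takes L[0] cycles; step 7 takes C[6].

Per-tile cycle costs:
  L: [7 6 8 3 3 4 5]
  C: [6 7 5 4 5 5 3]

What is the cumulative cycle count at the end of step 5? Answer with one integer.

end_cycle[5] = 35

k=0 load=t0/7c comp=- wait=7 total=7
k=1 load=t1/6c comp=t0/6c wait=6 total=13
k=2 load=t2/8c comp=t1/7c wait=8 total=21
k=3 load=t3/3c comp=t2/5c wait=5 total=26
k=4 load=t4/3c comp=t3/4c wait=4 total=30
k=5 load=t5/4c comp=t4/5c wait=5 total=35
k=6 load=t6/5c comp=t5/5c wait=5 total=40
k=7 load=- comp=t6/3c wait=3 total=43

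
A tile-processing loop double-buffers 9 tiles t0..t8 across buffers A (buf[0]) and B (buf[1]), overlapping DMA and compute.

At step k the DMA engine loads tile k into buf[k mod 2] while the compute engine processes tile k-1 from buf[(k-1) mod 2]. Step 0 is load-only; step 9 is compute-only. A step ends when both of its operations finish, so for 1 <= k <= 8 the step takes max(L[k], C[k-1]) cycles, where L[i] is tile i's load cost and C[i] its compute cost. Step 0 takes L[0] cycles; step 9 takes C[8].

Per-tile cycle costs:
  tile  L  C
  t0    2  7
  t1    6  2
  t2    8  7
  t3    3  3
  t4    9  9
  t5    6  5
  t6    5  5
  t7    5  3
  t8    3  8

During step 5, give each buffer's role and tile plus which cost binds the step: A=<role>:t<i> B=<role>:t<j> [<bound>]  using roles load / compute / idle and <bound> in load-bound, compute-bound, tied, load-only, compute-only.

step 5: A=compute:t4 B=load:t5 [compute-bound]

k=0 load=t0/2c comp=- wait=2 total=2
k=1 load=t1/6c comp=t0/7c wait=7 total=9
k=2 load=t2/8c comp=t1/2c wait=8 total=17
k=3 load=t3/3c comp=t2/7c wait=7 total=24
k=4 load=t4/9c comp=t3/3c wait=9 total=33
k=5 load=t5/6c comp=t4/9c wait=9 total=42
k=6 load=t6/5c comp=t5/5c wait=5 total=47
k=7 load=t7/5c comp=t6/5c wait=5 total=52
k=8 load=t8/3c comp=t7/3c wait=3 total=55
k=9 load=- comp=t8/8c wait=8 total=63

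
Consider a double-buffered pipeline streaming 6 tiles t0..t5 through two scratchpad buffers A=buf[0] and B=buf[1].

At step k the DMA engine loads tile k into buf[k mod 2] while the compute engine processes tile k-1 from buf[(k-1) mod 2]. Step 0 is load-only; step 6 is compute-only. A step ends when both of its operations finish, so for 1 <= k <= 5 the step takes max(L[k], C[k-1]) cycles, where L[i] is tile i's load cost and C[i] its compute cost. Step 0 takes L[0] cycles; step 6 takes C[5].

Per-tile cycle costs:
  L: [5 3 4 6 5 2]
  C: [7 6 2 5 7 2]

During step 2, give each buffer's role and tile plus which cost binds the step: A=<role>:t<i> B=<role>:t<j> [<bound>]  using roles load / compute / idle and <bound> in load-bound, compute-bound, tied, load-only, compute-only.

step 2: A=load:t2 B=compute:t1 [compute-bound]

  0. 5=5c; end=5; A:t0 B:-
  1. max(3,7)=7c; end=12; A:t0 B:t1
  2. max(4,6)=6c; end=18; A:t2 B:t1
  3. max(6,2)=6c; end=24; A:t2 B:t3
  4. max(5,5)=5c; end=29; A:t4 B:t3
  5. max(2,7)=7c; end=36; A:t4 B:t5
  6. 2=2c; end=38; A:t4 B:t5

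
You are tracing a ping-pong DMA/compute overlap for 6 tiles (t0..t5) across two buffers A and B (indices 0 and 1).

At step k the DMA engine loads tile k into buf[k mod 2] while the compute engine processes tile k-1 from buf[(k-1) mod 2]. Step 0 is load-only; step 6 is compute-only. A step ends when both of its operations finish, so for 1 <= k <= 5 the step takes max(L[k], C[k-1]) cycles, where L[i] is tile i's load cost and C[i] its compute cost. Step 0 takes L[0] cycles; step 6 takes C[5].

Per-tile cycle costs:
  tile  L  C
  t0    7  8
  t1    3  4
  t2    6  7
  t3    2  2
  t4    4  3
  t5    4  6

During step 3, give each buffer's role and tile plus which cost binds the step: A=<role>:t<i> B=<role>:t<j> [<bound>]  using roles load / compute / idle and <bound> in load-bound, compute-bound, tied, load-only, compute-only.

  0. 7=7c; end=7; A:t0 B:-
  1. max(3,8)=8c; end=15; A:t0 B:t1
  2. max(6,4)=6c; end=21; A:t2 B:t1
  3. max(2,7)=7c; end=28; A:t2 B:t3
  4. max(4,2)=4c; end=32; A:t4 B:t3
  5. max(4,3)=4c; end=36; A:t4 B:t5
  6. 6=6c; end=42; A:t4 B:t5

step 3: A=compute:t2 B=load:t3 [compute-bound]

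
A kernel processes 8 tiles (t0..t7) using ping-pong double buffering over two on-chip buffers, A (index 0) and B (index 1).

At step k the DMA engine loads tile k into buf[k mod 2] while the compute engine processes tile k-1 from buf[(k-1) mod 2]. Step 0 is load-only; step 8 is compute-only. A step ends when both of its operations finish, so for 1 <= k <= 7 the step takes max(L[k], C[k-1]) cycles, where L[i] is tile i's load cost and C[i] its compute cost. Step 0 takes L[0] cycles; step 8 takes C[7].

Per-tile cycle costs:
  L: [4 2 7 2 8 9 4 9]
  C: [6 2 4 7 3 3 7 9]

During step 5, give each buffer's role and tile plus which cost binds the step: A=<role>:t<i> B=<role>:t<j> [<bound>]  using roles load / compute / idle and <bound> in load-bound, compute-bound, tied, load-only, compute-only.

step 5: A=compute:t4 B=load:t5 [load-bound]

step 0: L[0]=4 → dur=4, Σ=4 | A=load:t0 B=idle [load-only]
step 1: L[1]=2 C[0]=6 → dur=6, Σ=10 | A=compute:t0 B=load:t1 [compute-bound]
step 2: L[2]=7 C[1]=2 → dur=7, Σ=17 | A=load:t2 B=compute:t1 [load-bound]
step 3: L[3]=2 C[2]=4 → dur=4, Σ=21 | A=compute:t2 B=load:t3 [compute-bound]
step 4: L[4]=8 C[3]=7 → dur=8, Σ=29 | A=load:t4 B=compute:t3 [load-bound]
step 5: L[5]=9 C[4]=3 → dur=9, Σ=38 | A=compute:t4 B=load:t5 [load-bound]
step 6: L[6]=4 C[5]=3 → dur=4, Σ=42 | A=load:t6 B=compute:t5 [load-bound]
step 7: L[7]=9 C[6]=7 → dur=9, Σ=51 | A=compute:t6 B=load:t7 [load-bound]
step 8: C[7]=9 → dur=9, Σ=60 | A=idle B=compute:t7 [compute-only]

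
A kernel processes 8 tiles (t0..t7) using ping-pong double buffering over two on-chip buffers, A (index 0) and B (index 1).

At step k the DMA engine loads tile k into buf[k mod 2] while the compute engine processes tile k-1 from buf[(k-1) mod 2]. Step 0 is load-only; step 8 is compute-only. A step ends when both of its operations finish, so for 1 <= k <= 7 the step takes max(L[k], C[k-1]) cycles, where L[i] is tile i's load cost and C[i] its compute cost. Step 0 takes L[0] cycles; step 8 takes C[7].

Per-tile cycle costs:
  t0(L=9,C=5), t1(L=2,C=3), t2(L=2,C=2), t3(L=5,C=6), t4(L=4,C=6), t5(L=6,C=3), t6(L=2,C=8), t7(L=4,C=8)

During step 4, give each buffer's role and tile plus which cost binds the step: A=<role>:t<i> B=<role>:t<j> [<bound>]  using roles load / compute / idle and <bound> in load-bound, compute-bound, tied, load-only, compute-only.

step 4: A=load:t4 B=compute:t3 [compute-bound]

[0] DMA t0→A (9c) ∥ CU idle ⇒ 9c, clock 9
[1] DMA t1→B (2c) ∥ CU A:t0 (5c) ⇒ 5c, clock 14
[2] DMA t2→A (2c) ∥ CU B:t1 (3c) ⇒ 3c, clock 17
[3] DMA t3→B (5c) ∥ CU A:t2 (2c) ⇒ 5c, clock 22
[4] DMA t4→A (4c) ∥ CU B:t3 (6c) ⇒ 6c, clock 28
[5] DMA t5→B (6c) ∥ CU A:t4 (6c) ⇒ 6c, clock 34
[6] DMA t6→A (2c) ∥ CU B:t5 (3c) ⇒ 3c, clock 37
[7] DMA t7→B (4c) ∥ CU A:t6 (8c) ⇒ 8c, clock 45
[8] DMA idle ∥ CU B:t7 (8c) ⇒ 8c, clock 53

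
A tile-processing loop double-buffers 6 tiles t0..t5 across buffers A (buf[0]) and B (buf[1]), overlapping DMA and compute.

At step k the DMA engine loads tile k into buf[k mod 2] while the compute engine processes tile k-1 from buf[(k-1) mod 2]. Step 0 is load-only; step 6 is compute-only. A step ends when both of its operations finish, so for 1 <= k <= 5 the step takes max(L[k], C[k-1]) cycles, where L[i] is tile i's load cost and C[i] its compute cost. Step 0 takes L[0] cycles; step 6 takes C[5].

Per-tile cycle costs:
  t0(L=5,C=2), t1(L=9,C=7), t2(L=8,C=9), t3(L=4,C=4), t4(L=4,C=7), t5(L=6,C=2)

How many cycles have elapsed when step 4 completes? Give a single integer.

end_cycle[4] = 35

step 0: L[0]=5 → dur=5, Σ=5 | A=load:t0 B=idle [load-only]
step 1: L[1]=9 C[0]=2 → dur=9, Σ=14 | A=compute:t0 B=load:t1 [load-bound]
step 2: L[2]=8 C[1]=7 → dur=8, Σ=22 | A=load:t2 B=compute:t1 [load-bound]
step 3: L[3]=4 C[2]=9 → dur=9, Σ=31 | A=compute:t2 B=load:t3 [compute-bound]
step 4: L[4]=4 C[3]=4 → dur=4, Σ=35 | A=load:t4 B=compute:t3 [tied]
step 5: L[5]=6 C[4]=7 → dur=7, Σ=42 | A=compute:t4 B=load:t5 [compute-bound]
step 6: C[5]=2 → dur=2, Σ=44 | A=idle B=compute:t5 [compute-only]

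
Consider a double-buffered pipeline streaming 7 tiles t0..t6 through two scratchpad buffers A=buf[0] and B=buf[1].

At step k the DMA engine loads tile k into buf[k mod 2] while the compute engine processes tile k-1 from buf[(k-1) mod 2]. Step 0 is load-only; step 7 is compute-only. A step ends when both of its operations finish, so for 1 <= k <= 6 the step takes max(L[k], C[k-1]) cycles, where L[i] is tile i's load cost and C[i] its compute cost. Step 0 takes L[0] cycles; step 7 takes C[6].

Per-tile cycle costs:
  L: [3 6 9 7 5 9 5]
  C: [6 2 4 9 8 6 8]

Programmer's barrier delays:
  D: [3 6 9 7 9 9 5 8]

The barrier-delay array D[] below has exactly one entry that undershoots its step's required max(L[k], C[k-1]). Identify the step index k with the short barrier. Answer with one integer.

[0] required=L[0]=3=3 vs D=3 ok
[1] required=max(L[1]=6,C[0]=6)=6 vs D=6 ok
[2] required=max(L[2]=9,C[1]=2)=9 vs D=9 ok
[3] required=max(L[3]=7,C[2]=4)=7 vs D=7 ok
[4] required=max(L[4]=5,C[3]=9)=9 vs D=9 ok
[5] required=max(L[5]=9,C[4]=8)=9 vs D=9 ok
[6] required=max(L[6]=5,C[5]=6)=6 vs D=5 SHORT
[7] required=C[6]=8=8 vs D=8 ok

hazard at step 6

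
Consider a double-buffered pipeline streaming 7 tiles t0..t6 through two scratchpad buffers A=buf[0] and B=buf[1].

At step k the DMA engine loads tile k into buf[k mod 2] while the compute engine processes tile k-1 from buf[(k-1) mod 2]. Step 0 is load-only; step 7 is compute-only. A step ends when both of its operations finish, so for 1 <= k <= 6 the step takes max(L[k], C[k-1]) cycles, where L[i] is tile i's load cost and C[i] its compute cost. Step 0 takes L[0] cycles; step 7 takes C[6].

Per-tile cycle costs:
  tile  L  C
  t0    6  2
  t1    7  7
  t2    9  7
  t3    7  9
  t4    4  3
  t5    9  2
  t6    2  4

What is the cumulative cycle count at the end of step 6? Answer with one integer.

  0. 6=6c; end=6; A:t0 B:-
  1. max(7,2)=7c; end=13; A:t0 B:t1
  2. max(9,7)=9c; end=22; A:t2 B:t1
  3. max(7,7)=7c; end=29; A:t2 B:t3
  4. max(4,9)=9c; end=38; A:t4 B:t3
  5. max(9,3)=9c; end=47; A:t4 B:t5
  6. max(2,2)=2c; end=49; A:t6 B:t5
  7. 4=4c; end=53; A:t6 B:t5

end_cycle[6] = 49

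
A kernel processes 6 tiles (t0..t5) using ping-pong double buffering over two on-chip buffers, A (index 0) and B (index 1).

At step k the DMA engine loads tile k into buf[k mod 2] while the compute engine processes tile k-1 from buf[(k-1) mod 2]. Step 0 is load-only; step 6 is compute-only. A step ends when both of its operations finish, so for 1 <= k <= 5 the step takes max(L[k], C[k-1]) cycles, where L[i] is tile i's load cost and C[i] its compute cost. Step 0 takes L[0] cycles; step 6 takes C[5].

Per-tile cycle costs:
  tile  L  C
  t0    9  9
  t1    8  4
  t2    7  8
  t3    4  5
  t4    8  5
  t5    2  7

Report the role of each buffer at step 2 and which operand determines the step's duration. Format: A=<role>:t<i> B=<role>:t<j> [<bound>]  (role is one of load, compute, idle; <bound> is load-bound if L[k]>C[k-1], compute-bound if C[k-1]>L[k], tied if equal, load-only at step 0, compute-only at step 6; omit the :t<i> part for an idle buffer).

  0. 9=9c; end=9; A:t0 B:-
  1. max(8,9)=9c; end=18; A:t0 B:t1
  2. max(7,4)=7c; end=25; A:t2 B:t1
  3. max(4,8)=8c; end=33; A:t2 B:t3
  4. max(8,5)=8c; end=41; A:t4 B:t3
  5. max(2,5)=5c; end=46; A:t4 B:t5
  6. 7=7c; end=53; A:t4 B:t5

step 2: A=load:t2 B=compute:t1 [load-bound]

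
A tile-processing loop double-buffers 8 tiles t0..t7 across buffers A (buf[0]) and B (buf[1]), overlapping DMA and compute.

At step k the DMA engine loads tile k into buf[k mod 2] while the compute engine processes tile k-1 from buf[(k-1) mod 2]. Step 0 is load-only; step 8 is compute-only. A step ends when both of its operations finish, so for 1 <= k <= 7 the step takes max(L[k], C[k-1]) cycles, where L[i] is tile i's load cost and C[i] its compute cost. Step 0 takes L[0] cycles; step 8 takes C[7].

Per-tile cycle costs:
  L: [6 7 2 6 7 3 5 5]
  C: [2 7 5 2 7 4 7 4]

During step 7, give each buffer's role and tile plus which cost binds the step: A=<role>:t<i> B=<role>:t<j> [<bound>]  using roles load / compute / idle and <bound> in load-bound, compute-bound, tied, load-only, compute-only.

step 7: A=compute:t6 B=load:t7 [compute-bound]

step 0: L[0]=6 → dur=6, Σ=6 | A=load:t0 B=idle [load-only]
step 1: L[1]=7 C[0]=2 → dur=7, Σ=13 | A=compute:t0 B=load:t1 [load-bound]
step 2: L[2]=2 C[1]=7 → dur=7, Σ=20 | A=load:t2 B=compute:t1 [compute-bound]
step 3: L[3]=6 C[2]=5 → dur=6, Σ=26 | A=compute:t2 B=load:t3 [load-bound]
step 4: L[4]=7 C[3]=2 → dur=7, Σ=33 | A=load:t4 B=compute:t3 [load-bound]
step 5: L[5]=3 C[4]=7 → dur=7, Σ=40 | A=compute:t4 B=load:t5 [compute-bound]
step 6: L[6]=5 C[5]=4 → dur=5, Σ=45 | A=load:t6 B=compute:t5 [load-bound]
step 7: L[7]=5 C[6]=7 → dur=7, Σ=52 | A=compute:t6 B=load:t7 [compute-bound]
step 8: C[7]=4 → dur=4, Σ=56 | A=idle B=compute:t7 [compute-only]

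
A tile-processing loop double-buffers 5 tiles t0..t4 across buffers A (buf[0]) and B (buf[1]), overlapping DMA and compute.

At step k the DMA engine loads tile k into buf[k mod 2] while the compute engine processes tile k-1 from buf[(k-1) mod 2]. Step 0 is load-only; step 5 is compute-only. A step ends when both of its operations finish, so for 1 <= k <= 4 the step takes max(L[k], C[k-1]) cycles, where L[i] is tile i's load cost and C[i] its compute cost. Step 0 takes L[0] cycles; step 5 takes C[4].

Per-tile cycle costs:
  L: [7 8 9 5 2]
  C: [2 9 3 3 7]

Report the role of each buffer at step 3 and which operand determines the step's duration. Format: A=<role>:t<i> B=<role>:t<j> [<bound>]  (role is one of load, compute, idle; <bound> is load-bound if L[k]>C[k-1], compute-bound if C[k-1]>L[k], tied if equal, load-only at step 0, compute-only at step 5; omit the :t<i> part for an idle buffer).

step 3: A=compute:t2 B=load:t3 [load-bound]

step 0: L[0]=7 → dur=7, Σ=7 | A=load:t0 B=idle [load-only]
step 1: L[1]=8 C[0]=2 → dur=8, Σ=15 | A=compute:t0 B=load:t1 [load-bound]
step 2: L[2]=9 C[1]=9 → dur=9, Σ=24 | A=load:t2 B=compute:t1 [tied]
step 3: L[3]=5 C[2]=3 → dur=5, Σ=29 | A=compute:t2 B=load:t3 [load-bound]
step 4: L[4]=2 C[3]=3 → dur=3, Σ=32 | A=load:t4 B=compute:t3 [compute-bound]
step 5: C[4]=7 → dur=7, Σ=39 | A=compute:t4 B=idle [compute-only]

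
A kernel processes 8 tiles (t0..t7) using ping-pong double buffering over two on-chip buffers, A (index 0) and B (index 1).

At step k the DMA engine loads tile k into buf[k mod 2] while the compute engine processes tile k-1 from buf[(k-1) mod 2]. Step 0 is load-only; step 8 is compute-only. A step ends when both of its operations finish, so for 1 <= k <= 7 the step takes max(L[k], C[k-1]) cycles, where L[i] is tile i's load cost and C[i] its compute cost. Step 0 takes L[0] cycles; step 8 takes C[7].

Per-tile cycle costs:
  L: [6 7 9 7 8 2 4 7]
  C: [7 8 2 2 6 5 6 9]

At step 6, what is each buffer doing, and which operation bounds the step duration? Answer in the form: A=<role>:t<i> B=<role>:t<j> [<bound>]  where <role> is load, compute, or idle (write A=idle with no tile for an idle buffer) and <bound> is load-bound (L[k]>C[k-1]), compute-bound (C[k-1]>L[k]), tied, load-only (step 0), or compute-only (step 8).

step 6: A=load:t6 B=compute:t5 [compute-bound]

[0] DMA t0→A (6c) ∥ CU idle ⇒ 6c, clock 6
[1] DMA t1→B (7c) ∥ CU A:t0 (7c) ⇒ 7c, clock 13
[2] DMA t2→A (9c) ∥ CU B:t1 (8c) ⇒ 9c, clock 22
[3] DMA t3→B (7c) ∥ CU A:t2 (2c) ⇒ 7c, clock 29
[4] DMA t4→A (8c) ∥ CU B:t3 (2c) ⇒ 8c, clock 37
[5] DMA t5→B (2c) ∥ CU A:t4 (6c) ⇒ 6c, clock 43
[6] DMA t6→A (4c) ∥ CU B:t5 (5c) ⇒ 5c, clock 48
[7] DMA t7→B (7c) ∥ CU A:t6 (6c) ⇒ 7c, clock 55
[8] DMA idle ∥ CU B:t7 (9c) ⇒ 9c, clock 64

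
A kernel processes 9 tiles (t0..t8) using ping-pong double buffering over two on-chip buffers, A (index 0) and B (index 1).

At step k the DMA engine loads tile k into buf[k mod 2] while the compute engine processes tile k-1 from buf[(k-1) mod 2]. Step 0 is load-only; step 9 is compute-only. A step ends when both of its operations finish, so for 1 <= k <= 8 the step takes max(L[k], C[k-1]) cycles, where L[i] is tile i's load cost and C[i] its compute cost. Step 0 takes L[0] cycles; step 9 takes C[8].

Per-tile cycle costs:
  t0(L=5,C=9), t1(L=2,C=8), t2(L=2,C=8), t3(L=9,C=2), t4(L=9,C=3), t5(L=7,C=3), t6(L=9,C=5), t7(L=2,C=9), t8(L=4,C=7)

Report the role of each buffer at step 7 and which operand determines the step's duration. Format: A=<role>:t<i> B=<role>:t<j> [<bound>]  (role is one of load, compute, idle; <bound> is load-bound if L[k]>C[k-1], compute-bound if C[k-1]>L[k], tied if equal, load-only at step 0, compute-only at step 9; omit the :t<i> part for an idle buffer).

[0] DMA t0→A (5c) ∥ CU idle ⇒ 5c, clock 5
[1] DMA t1→B (2c) ∥ CU A:t0 (9c) ⇒ 9c, clock 14
[2] DMA t2→A (2c) ∥ CU B:t1 (8c) ⇒ 8c, clock 22
[3] DMA t3→B (9c) ∥ CU A:t2 (8c) ⇒ 9c, clock 31
[4] DMA t4→A (9c) ∥ CU B:t3 (2c) ⇒ 9c, clock 40
[5] DMA t5→B (7c) ∥ CU A:t4 (3c) ⇒ 7c, clock 47
[6] DMA t6→A (9c) ∥ CU B:t5 (3c) ⇒ 9c, clock 56
[7] DMA t7→B (2c) ∥ CU A:t6 (5c) ⇒ 5c, clock 61
[8] DMA t8→A (4c) ∥ CU B:t7 (9c) ⇒ 9c, clock 70
[9] DMA idle ∥ CU A:t8 (7c) ⇒ 7c, clock 77

step 7: A=compute:t6 B=load:t7 [compute-bound]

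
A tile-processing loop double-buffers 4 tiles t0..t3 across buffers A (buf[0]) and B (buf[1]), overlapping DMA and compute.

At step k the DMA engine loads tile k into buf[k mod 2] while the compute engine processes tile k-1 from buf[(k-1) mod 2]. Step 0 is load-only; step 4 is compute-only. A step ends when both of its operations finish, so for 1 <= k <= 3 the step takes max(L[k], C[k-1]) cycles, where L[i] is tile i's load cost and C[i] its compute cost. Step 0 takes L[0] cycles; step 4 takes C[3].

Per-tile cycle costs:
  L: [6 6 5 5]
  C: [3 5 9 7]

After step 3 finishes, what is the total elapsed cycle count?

end_cycle[3] = 26

k=0 load=t0/6c comp=- wait=6 total=6
k=1 load=t1/6c comp=t0/3c wait=6 total=12
k=2 load=t2/5c comp=t1/5c wait=5 total=17
k=3 load=t3/5c comp=t2/9c wait=9 total=26
k=4 load=- comp=t3/7c wait=7 total=33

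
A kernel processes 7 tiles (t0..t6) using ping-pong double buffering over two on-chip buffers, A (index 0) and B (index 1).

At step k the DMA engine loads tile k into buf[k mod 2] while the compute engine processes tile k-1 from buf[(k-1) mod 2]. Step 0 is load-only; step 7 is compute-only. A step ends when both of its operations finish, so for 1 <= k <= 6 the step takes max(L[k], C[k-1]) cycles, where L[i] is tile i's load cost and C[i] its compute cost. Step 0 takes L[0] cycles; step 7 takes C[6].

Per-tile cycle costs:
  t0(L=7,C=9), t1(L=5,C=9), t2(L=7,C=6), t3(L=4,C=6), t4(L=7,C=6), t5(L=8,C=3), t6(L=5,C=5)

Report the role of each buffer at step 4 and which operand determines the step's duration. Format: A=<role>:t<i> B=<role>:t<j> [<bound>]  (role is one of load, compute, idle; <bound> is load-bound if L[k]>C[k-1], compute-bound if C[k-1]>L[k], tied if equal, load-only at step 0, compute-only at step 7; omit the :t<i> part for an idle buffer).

step 0: L[0]=7 → dur=7, Σ=7 | A=load:t0 B=idle [load-only]
step 1: L[1]=5 C[0]=9 → dur=9, Σ=16 | A=compute:t0 B=load:t1 [compute-bound]
step 2: L[2]=7 C[1]=9 → dur=9, Σ=25 | A=load:t2 B=compute:t1 [compute-bound]
step 3: L[3]=4 C[2]=6 → dur=6, Σ=31 | A=compute:t2 B=load:t3 [compute-bound]
step 4: L[4]=7 C[3]=6 → dur=7, Σ=38 | A=load:t4 B=compute:t3 [load-bound]
step 5: L[5]=8 C[4]=6 → dur=8, Σ=46 | A=compute:t4 B=load:t5 [load-bound]
step 6: L[6]=5 C[5]=3 → dur=5, Σ=51 | A=load:t6 B=compute:t5 [load-bound]
step 7: C[6]=5 → dur=5, Σ=56 | A=compute:t6 B=idle [compute-only]

step 4: A=load:t4 B=compute:t3 [load-bound]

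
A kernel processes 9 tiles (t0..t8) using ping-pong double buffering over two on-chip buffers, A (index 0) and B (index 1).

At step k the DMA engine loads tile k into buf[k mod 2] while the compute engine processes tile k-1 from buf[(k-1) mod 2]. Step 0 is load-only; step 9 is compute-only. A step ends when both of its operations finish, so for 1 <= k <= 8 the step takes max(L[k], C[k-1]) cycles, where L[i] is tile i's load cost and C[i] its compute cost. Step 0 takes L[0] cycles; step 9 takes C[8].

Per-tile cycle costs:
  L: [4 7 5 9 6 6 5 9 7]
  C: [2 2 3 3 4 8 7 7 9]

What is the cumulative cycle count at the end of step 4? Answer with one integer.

  0. 4=4c; end=4; A:t0 B:-
  1. max(7,2)=7c; end=11; A:t0 B:t1
  2. max(5,2)=5c; end=16; A:t2 B:t1
  3. max(9,3)=9c; end=25; A:t2 B:t3
  4. max(6,3)=6c; end=31; A:t4 B:t3
  5. max(6,4)=6c; end=37; A:t4 B:t5
  6. max(5,8)=8c; end=45; A:t6 B:t5
  7. max(9,7)=9c; end=54; A:t6 B:t7
  8. max(7,7)=7c; end=61; A:t8 B:t7
  9. 9=9c; end=70; A:t8 B:t7

end_cycle[4] = 31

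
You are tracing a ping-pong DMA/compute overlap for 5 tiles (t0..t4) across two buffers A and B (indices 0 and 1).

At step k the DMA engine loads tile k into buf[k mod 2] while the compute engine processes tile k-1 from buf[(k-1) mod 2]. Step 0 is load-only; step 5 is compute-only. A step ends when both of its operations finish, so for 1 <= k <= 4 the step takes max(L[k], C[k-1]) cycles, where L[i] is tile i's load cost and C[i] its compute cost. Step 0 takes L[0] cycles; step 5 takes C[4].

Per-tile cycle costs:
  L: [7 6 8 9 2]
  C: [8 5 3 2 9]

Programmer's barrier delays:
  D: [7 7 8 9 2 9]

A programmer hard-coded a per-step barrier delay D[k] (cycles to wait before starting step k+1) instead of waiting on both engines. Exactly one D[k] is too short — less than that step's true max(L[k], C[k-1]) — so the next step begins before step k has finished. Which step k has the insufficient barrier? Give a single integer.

step 0: need L[0]=7 = 7; D[0]=7 ok
step 1: need max(L[1]=6,C[0]=8) = 8; D[1]=7 SHORT
step 2: need max(L[2]=8,C[1]=5) = 8; D[2]=8 ok
step 3: need max(L[3]=9,C[2]=3) = 9; D[3]=9 ok
step 4: need max(L[4]=2,C[3]=2) = 2; D[4]=2 ok
step 5: need C[4]=9 = 9; D[5]=9 ok

hazard at step 1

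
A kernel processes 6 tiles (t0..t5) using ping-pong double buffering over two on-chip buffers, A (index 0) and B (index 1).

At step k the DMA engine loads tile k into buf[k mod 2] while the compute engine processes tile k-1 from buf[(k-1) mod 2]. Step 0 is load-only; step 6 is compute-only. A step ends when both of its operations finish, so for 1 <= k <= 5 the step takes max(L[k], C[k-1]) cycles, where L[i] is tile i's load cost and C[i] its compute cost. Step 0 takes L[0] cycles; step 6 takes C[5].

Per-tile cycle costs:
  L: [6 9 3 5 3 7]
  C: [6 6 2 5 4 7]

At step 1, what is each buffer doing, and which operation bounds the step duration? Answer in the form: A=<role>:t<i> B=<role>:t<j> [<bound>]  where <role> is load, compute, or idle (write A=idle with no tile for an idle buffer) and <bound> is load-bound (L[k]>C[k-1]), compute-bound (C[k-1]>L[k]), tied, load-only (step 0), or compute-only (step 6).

step 1: A=compute:t0 B=load:t1 [load-bound]

step 0: L[0]=6 → dur=6, Σ=6 | A=load:t0 B=idle [load-only]
step 1: L[1]=9 C[0]=6 → dur=9, Σ=15 | A=compute:t0 B=load:t1 [load-bound]
step 2: L[2]=3 C[1]=6 → dur=6, Σ=21 | A=load:t2 B=compute:t1 [compute-bound]
step 3: L[3]=5 C[2]=2 → dur=5, Σ=26 | A=compute:t2 B=load:t3 [load-bound]
step 4: L[4]=3 C[3]=5 → dur=5, Σ=31 | A=load:t4 B=compute:t3 [compute-bound]
step 5: L[5]=7 C[4]=4 → dur=7, Σ=38 | A=compute:t4 B=load:t5 [load-bound]
step 6: C[5]=7 → dur=7, Σ=45 | A=idle B=compute:t5 [compute-only]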